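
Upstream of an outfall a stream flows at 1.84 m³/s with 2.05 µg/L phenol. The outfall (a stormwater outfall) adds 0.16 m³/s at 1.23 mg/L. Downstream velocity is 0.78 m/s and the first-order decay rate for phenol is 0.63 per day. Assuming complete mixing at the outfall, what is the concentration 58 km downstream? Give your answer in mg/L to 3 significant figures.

2.05 µg/L = 0.00205 mg/L.
After complete mixing, C₀ = (0.16·1.23 + 1.84·0.00205) / 2 = 0.1003 mg/L.
Travel time t = 5.8e+04 m / 0.78 m/s = 7.436e+04 s = 0.8606 d.
C = 0.1003·exp(−0.63·0.8606) = 0.1003·0.5815 = 0.05831 mg/L.

0.0583 mg/L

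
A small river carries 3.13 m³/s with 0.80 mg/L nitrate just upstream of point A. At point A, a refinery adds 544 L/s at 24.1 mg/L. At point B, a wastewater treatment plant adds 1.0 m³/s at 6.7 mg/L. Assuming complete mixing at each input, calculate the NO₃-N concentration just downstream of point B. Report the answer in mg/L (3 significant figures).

4.77 mg/L

544 L/s = 0.544 m³/s.
After input A: C = (3.13·0.8 + 0.544·24.1) / 3.674 = 4.25 mg/L.
After input B: C = (3.674·4.25 + 1·6.7) / 4.674 = 4.774 mg/L.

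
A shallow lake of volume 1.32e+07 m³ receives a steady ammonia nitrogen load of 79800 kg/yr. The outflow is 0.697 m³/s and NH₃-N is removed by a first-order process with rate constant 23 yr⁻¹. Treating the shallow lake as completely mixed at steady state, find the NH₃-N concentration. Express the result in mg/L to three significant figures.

Outflow Q = 0.697 m³/s × 3.156e+07 s/yr = 2.2e+07 m³/yr.
Steady-state CSTR mass balance: W = Q·C + k·V·C, so C = W/(Q + kV).
Q + kV = 2.2e+07 + 23·1.32e+07 = 3.256e+08 m³/yr.
C = 79800/3.256e+08 = 0.0002451 kg/m³ = 0.2451 mg/L.

0.245 mg/L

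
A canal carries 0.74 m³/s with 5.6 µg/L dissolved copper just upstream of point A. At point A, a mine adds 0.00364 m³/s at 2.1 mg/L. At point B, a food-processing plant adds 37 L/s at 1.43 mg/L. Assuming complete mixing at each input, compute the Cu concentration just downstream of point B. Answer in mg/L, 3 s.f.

0.0829 mg/L

5.6 µg/L = 0.0056 mg/L.
After input A: C = (0.74·0.0056 + 0.00364·2.1) / 0.7436 = 0.01585 mg/L.
37 L/s = 0.037 m³/s.
After input B: C = (0.7436·0.01585 + 0.037·1.43) / 0.7806 = 0.08288 mg/L.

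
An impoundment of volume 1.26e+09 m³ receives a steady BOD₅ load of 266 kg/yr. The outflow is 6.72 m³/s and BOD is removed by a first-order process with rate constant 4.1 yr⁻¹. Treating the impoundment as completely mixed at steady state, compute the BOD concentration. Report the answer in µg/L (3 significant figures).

0.0495 µg/L

Outflow Q = 6.72 m³/s × 3.156e+07 s/yr = 2.121e+08 m³/yr.
Steady-state CSTR mass balance: W = Q·C + k·V·C, so C = W/(Q + kV).
Q + kV = 2.121e+08 + 4.1·1.26e+09 = 5.378e+09 m³/yr.
C = 266/5.378e+09 = 4.946e-08 kg/m³ = 4.946e-05 mg/L = 0.04946 µg/L.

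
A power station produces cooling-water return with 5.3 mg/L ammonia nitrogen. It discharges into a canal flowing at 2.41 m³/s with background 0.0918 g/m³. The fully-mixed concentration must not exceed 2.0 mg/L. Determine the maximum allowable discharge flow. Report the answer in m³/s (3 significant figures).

1.39 m³/s

Mass balance at complete mixing: C_std·(Q_w + Q_r) = Q_w·C_e + Q_r·C_b.
Rearranging, Q_w = Q_r·(C_std − C_b)/(C_e − C_std) = 2.41·(2 − 0.0918) / (5.3 − 2) = 1.394 m³/s.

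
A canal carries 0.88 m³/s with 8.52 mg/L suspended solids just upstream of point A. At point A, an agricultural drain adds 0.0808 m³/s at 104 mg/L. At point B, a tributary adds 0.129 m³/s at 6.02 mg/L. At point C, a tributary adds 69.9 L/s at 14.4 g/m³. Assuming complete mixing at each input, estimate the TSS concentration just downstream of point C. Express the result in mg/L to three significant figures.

After input A: C = (0.88·8.52 + 0.0808·104) / 0.9608 = 16.55 mg/L.
After input B: C = (0.9608·16.55 + 0.129·6.02) / 1.09 = 15.3 mg/L.
69.9 L/s = 0.0699 m³/s.
After input C: C = (1.09·15.3 + 0.0699·14.4) / 1.16 = 15.25 mg/L.

15.2 mg/L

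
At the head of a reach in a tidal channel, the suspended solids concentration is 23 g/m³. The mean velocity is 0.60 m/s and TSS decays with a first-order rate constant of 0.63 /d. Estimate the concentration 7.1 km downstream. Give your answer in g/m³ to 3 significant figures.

21.1 g/m³

Travel time t = 7.1 km / 0.60 m/s = 7100/0.60 = 1.183e+04 s = 0.137 d.
First-order decay: C = 23·exp(−0.63·0.137) = 23·0.9173 = 21.1 g/m³.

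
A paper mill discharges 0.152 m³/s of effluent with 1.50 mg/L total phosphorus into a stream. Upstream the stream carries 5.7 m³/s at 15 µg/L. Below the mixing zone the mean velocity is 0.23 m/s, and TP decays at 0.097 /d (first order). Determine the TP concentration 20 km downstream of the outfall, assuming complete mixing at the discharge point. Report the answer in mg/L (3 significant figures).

0.0486 mg/L

15 µg/L = 0.015 mg/L.
After complete mixing, C₀ = (0.152·1.5 + 5.7·0.015) / 5.852 = 0.05357 mg/L.
Travel time t = 2e+04 m / 0.23 m/s = 8.696e+04 s = 1.006 d.
C = 0.05357·exp(−0.097·1.006) = 0.05357·0.907 = 0.04859 mg/L.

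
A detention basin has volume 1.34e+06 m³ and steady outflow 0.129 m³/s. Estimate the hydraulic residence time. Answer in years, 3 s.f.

0.329 yr

Q = 0.129 m³/s × 3.156e+07 s/yr = 4.071e+06 m³/yr.
Hydraulic residence time τ = V/Q = 1.34e+06/4.071e+06 = 0.3292 yr.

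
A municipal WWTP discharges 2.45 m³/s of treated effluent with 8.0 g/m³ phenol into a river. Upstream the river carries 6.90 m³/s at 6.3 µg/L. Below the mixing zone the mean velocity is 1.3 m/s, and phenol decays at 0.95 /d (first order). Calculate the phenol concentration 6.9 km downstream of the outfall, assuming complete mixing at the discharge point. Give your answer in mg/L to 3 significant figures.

1.98 mg/L

6.3 µg/L = 0.0063 mg/L.
After complete mixing, C₀ = (2.45·8 + 6.9·0.0063) / 9.35 = 2.101 mg/L.
Travel time t = 6900 m / 1.3 m/s = 5308 s = 0.06143 d.
C = 2.101·exp(−0.95·0.06143) = 2.101·0.9433 = 1.982 mg/L.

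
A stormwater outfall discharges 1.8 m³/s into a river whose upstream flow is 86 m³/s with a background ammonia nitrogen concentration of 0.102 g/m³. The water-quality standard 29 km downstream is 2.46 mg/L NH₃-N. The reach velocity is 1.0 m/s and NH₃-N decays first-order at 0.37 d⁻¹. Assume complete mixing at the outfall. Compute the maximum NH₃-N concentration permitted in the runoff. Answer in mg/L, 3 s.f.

131 mg/L

Travel time to the compliance point: t = 2.9e+04/1.0 = 2.9e+04 s = 0.3356 d; decay factor exp(−0.37·0.3356) = 0.8832.
So the concentration just after mixing may be at most 2.46/0.8832 = 2.785 mg/L.
Mass balance: 2.785·87.8 = 1.8·Cₑ + 86·0.102.
Cₑ = (244.5 − 8.772) / 1.8 = 131 mg/L.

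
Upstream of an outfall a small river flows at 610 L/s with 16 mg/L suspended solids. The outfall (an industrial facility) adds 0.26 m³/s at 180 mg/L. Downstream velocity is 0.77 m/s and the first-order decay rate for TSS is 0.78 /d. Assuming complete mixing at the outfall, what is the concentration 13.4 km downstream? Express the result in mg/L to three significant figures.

610 L/s = 0.61 m³/s.
After complete mixing, C₀ = (0.26·180 + 0.61·16) / 0.87 = 65.01 mg/L.
Travel time t = 1.34e+04 m / 0.77 m/s = 1.74e+04 s = 0.2014 d.
C = 65.01·exp(−0.78·0.2014) = 65.01·0.8546 = 55.56 mg/L.

55.6 mg/L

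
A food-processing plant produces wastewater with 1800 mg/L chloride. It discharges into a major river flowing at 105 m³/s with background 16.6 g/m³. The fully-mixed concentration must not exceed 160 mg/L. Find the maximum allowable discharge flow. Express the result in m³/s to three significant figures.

9.18 m³/s

Mass balance at complete mixing: C_std·(Q_w + Q_r) = Q_w·C_e + Q_r·C_b.
Rearranging, Q_w = Q_r·(C_std − C_b)/(C_e − C_std) = 105·(160 − 16.6) / (1800 − 160) = 9.181 m³/s.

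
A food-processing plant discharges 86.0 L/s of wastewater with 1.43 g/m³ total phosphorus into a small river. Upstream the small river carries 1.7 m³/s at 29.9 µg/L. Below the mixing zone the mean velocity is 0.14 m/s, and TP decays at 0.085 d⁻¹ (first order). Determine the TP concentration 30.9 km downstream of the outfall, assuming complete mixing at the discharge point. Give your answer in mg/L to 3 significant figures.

0.0783 mg/L

86.0 L/s = 0.086 m³/s.
29.9 µg/L = 0.0299 mg/L.
After complete mixing, C₀ = (0.086·1.43 + 1.7·0.0299) / 1.786 = 0.09732 mg/L.
Travel time t = 3.09e+04 m / 0.14 m/s = 2.207e+05 s = 2.555 d.
C = 0.09732·exp(−0.085·2.555) = 0.09732·0.8048 = 0.07832 mg/L.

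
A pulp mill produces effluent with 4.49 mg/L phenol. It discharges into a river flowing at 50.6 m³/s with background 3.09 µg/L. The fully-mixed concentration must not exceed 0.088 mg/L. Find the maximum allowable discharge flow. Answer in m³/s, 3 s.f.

3.09 µg/L = 0.00309 mg/L.
Mass balance at complete mixing: C_std·(Q_w + Q_r) = Q_w·C_e + Q_r·C_b.
Rearranging, Q_w = Q_r·(C_std − C_b)/(C_e − C_std) = 50.6·(0.088 − 0.00309) / (4.49 − 0.088) = 0.976 m³/s.

0.976 m³/s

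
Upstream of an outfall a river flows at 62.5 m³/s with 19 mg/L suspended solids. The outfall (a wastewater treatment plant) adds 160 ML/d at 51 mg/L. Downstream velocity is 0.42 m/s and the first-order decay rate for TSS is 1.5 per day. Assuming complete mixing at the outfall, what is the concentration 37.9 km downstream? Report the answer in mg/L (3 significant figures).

160 ML/d = 1.852 m³/s.
After complete mixing, C₀ = (1.852·51 + 62.5·19) / 64.35 = 19.92 mg/L.
Travel time t = 3.79e+04 m / 0.42 m/s = 9.024e+04 s = 1.044 d.
C = 19.92·exp(−1.5·1.044) = 19.92·0.2087 = 4.158 mg/L.

4.16 mg/L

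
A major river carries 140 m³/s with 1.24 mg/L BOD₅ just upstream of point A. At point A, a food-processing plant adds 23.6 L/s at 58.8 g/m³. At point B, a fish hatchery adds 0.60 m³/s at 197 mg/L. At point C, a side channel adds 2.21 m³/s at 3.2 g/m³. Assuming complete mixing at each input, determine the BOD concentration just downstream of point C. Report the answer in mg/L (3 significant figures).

23.6 L/s = 0.0236 m³/s.
After input A: C = (140·1.24 + 0.0236·58.8) / 140 = 1.25 mg/L.
After input B: C = (140·1.25 + 0.6·197) / 140.6 = 2.085 mg/L.
After input C: C = (140.6·2.085 + 2.21·3.2) / 142.8 = 2.102 mg/L.

2.10 mg/L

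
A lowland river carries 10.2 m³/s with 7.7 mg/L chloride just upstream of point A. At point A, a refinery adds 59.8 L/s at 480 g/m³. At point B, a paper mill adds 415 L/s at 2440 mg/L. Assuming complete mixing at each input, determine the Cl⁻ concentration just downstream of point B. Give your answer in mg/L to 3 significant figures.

105 mg/L

59.8 L/s = 0.0598 m³/s.
After input A: C = (10.2·7.7 + 0.0598·480) / 10.26 = 10.45 mg/L.
415 L/s = 0.415 m³/s.
After input B: C = (10.26·10.45 + 0.415·2440) / 10.67 = 104.9 mg/L.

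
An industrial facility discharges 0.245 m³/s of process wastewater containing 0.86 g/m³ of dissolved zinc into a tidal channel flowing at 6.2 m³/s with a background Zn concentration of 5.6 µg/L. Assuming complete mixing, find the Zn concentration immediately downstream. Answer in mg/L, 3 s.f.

5.6 µg/L = 0.0056 mg/L.
Flow-weighted mixing gives C = (0.245·0.86 + 6.2·0.0056) / (0.245 + 6.2) = 0.2454/6.445 = 0.03808 mg/L.

0.0381 mg/L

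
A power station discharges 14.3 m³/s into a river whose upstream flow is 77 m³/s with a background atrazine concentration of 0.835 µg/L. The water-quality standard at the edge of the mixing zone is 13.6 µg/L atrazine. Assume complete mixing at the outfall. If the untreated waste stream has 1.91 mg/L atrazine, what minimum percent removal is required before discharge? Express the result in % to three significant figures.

95.7 %

0.835 µg/L = 0.000835 mg/L.
13.6 µg/L = 0.0136 mg/L.
Mass balance: 0.0136·91.3 = 14.3·Cₑ + 77·0.000835.
Cₑ = (1.242 − 0.0643) / 14.3 = 0.08233 mg/L.
Required removal = 1 − 0.08233/1.91 = 95.69 %.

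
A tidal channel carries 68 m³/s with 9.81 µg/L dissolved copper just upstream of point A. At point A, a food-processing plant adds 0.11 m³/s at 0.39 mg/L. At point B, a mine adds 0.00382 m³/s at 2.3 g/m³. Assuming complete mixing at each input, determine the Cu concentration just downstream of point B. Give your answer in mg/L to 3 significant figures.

9.81 µg/L = 0.00981 mg/L.
After input A: C = (68·0.00981 + 0.11·0.39) / 68.11 = 0.01042 mg/L.
After input B: C = (68.11·0.01042 + 0.00382·2.3) / 68.11 = 0.01055 mg/L.

0.0106 mg/L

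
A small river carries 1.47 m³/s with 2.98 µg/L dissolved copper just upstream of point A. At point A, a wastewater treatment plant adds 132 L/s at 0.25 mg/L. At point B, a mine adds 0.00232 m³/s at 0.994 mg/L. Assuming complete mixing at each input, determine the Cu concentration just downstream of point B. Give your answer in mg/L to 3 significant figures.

2.98 µg/L = 0.00298 mg/L.
132 L/s = 0.132 m³/s.
After input A: C = (1.47·0.00298 + 0.132·0.25) / 1.602 = 0.02333 mg/L.
After input B: C = (1.602·0.02333 + 0.00232·0.994) / 1.604 = 0.02474 mg/L.

0.0247 mg/L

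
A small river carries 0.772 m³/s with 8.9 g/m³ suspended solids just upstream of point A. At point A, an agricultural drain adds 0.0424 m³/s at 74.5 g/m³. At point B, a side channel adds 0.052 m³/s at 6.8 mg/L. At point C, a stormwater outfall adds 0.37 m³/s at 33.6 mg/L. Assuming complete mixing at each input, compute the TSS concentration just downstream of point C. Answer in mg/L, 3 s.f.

After input A: C = (0.772·8.9 + 0.0424·74.5) / 0.8144 = 12.32 mg/L.
After input B: C = (0.8144·12.32 + 0.052·6.8) / 0.8664 = 11.98 mg/L.
After input C: C = (0.8664·11.98 + 0.37·33.6) / 1.236 = 18.45 mg/L.

18.5 mg/L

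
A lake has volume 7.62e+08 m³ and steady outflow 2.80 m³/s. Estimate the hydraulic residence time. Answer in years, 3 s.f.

Q = 2.80 m³/s × 3.156e+07 s/yr = 8.836e+07 m³/yr.
Hydraulic residence time τ = V/Q = 7.62e+08/8.836e+07 = 8.624 yr.

8.62 yr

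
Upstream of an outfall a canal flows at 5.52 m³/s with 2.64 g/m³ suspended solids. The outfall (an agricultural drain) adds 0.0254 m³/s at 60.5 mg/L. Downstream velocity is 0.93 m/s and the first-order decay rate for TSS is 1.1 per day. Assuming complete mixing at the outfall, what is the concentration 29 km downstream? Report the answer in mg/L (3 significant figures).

1.95 mg/L

After complete mixing, C₀ = (0.0254·60.5 + 5.52·2.64) / 5.545 = 2.905 mg/L.
Travel time t = 2.9e+04 m / 0.93 m/s = 3.118e+04 s = 0.3609 d.
C = 2.905·exp(−1.1·0.3609) = 2.905·0.6723 = 1.953 mg/L.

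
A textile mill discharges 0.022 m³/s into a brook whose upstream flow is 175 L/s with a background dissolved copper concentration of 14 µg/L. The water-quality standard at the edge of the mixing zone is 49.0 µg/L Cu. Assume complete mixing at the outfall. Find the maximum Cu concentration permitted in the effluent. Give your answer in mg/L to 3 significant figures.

175 L/s = 0.175 m³/s.
14 µg/L = 0.014 mg/L.
49.0 µg/L = 0.049 mg/L.
Mass balance: 0.049·0.197 = 0.022·Cₑ + 0.175·0.014.
Cₑ = (0.009653 − 0.00245) / 0.022 = 0.3274 mg/L.

0.327 mg/L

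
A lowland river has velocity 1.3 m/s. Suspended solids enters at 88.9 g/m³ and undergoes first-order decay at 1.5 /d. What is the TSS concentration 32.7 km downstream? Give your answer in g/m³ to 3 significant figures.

Travel time t = 32.7 km / 1.3 m/s = 3.27e+04/1.3 = 2.515e+04 s = 0.2911 d.
First-order decay: C = 88.9·exp(−1.5·0.2911) = 88.9·0.6462 = 57.44 g/m³.

57.4 g/m³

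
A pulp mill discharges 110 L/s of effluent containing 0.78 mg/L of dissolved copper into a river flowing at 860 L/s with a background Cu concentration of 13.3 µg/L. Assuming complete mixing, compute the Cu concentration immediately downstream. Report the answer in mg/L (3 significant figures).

0.100 mg/L

110 L/s = 0.11 m³/s.
860 L/s = 0.86 m³/s.
13.3 µg/L = 0.0133 mg/L.
By mass balance at complete mixing, C = (0.11·0.78 + 0.86·0.0133) / (0.11 + 0.86) = 0.09724/0.97 = 0.1002 mg/L.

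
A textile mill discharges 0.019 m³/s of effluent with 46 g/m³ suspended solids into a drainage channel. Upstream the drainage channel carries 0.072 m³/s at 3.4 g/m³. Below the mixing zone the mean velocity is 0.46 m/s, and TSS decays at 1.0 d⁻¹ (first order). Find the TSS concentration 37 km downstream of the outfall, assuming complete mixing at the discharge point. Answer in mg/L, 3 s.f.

After complete mixing, C₀ = (0.019·46 + 0.072·3.4) / 0.091 = 12.29 mg/L.
Travel time t = 3.7e+04 m / 0.46 m/s = 8.043e+04 s = 0.931 d.
C = 12.29·exp(−1.0·0.931) = 12.29·0.3942 = 4.846 mg/L.

4.85 mg/L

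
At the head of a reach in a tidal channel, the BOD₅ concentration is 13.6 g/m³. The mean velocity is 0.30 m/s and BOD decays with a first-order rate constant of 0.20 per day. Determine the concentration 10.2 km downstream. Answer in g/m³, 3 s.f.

12.6 g/m³

Travel time t = 10.2 km / 0.30 m/s = 1.02e+04/0.30 = 3.4e+04 s = 0.3935 d.
First-order decay: C = 13.6·exp(−0.20·0.3935) = 13.6·0.9243 = 12.57 g/m³.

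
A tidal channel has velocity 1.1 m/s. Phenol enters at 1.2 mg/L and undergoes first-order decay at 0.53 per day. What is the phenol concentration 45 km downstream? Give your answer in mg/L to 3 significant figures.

Travel time t = 45 km / 1.1 m/s = 4.5e+04/1.1 = 4.091e+04 s = 0.4735 d.
First-order decay: C = 1.2·exp(−0.53·0.4735) = 1.2·0.7781 = 0.9337 mg/L.

0.934 mg/L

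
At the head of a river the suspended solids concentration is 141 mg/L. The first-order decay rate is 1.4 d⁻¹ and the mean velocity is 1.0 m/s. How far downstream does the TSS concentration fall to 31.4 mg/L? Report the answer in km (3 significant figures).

92.7 km

From C = C₀·e^(−kt), t = ln(C₀/C)/k = ln(141/31.4)/1.4 = 1.502/1.4 = 1.073 d.
Distance = v·t = 1.0 m/s × 9.269e+04 s = 9.269e+04 m = 92.69 km.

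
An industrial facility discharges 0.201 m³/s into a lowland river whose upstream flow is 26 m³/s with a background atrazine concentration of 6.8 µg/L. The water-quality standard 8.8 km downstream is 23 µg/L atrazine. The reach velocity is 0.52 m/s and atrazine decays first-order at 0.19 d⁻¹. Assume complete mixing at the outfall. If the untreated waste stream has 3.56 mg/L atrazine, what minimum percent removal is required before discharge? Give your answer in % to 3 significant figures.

37.3 %

6.8 µg/L = 0.0068 mg/L.
23 µg/L = 0.023 mg/L.
Travel time to the compliance point: t = 8800/0.52 = 1.692e+04 s = 0.1959 d; decay factor exp(−0.19·0.1959) = 0.9635.
So the concentration just after mixing may be at most 0.023/0.9635 = 0.02387 mg/L.
Mass balance: 0.02387·26.2 = 0.201·Cₑ + 26·0.0068.
Cₑ = (0.6255 − 0.1768) / 0.201 = 2.232 mg/L.
Required removal = 1 − 2.232/3.56 = 37.3 %.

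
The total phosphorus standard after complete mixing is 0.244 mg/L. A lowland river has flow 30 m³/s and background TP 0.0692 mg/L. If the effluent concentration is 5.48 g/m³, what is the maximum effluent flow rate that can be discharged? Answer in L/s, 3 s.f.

Mass balance at complete mixing: C_std·(Q_w + Q_r) = Q_w·C_e + Q_r·C_b.
Rearranging, Q_w = Q_r·(C_std − C_b)/(C_e − C_std) = 30·(0.244 − 0.0692) / (5.48 − 0.244) = 1.002 m³/s.
= 1002 L/s.

1000 L/s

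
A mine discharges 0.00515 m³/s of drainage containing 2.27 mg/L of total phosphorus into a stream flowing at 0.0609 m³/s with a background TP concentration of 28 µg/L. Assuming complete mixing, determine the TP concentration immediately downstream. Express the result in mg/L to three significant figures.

28 µg/L = 0.028 mg/L.
Conservation of mass across the mixing zone: C = (0.00515·2.27 + 0.0609·0.028) / (0.00515 + 0.0609) = 0.0134/0.06605 = 0.2028 mg/L.

0.203 mg/L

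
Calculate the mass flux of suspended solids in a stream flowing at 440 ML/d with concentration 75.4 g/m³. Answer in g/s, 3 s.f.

440 ML/d = 5.093 m³/s.
Mass flux = Q·C = 5.093 m³/s × 75.4 g/m³ = 384 g/s.

384 g/s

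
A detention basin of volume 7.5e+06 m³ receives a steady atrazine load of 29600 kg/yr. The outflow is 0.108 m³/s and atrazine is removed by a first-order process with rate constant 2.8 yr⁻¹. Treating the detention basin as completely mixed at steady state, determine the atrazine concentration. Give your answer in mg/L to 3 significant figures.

1.21 mg/L

Outflow Q = 0.108 m³/s × 3.156e+07 s/yr = 3.408e+06 m³/yr.
Steady-state CSTR mass balance: W = Q·C + k·V·C, so C = W/(Q + kV).
Q + kV = 3.408e+06 + 2.8·7.5e+06 = 2.441e+07 m³/yr.
C = 29600/2.441e+07 = 0.001213 kg/m³ = 1.213 mg/L.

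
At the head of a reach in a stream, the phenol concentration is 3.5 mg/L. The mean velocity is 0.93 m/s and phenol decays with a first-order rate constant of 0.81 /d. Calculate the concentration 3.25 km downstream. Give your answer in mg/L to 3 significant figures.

3.39 mg/L

Travel time t = 3.25 km / 0.93 m/s = 3250/0.93 = 3495 s = 0.04045 d.
First-order decay: C = 3.5·exp(−0.81·0.04045) = 3.5·0.9678 = 3.387 mg/L.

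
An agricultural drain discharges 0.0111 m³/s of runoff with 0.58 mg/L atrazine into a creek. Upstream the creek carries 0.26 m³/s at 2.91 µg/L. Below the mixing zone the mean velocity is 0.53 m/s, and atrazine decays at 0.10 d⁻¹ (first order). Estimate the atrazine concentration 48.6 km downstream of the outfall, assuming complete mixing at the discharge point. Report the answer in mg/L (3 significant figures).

2.91 µg/L = 0.00291 mg/L.
After complete mixing, C₀ = (0.0111·0.58 + 0.26·0.00291) / 0.2711 = 0.02654 mg/L.
Travel time t = 4.86e+04 m / 0.53 m/s = 9.17e+04 s = 1.061 d.
C = 0.02654·exp(−0.10·1.061) = 0.02654·0.8993 = 0.02387 mg/L.

0.0239 mg/L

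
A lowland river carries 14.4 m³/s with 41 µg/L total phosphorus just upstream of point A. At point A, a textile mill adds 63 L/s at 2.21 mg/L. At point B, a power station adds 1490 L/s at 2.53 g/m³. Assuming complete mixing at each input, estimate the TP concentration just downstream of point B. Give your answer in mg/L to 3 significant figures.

41 µg/L = 0.041 mg/L.
63 L/s = 0.063 m³/s.
After input A: C = (14.4·0.041 + 0.063·2.21) / 14.46 = 0.05045 mg/L.
1490 L/s = 1.49 m³/s.
After input B: C = (14.46·0.05045 + 1.49·2.53) / 15.95 = 0.282 mg/L.

0.282 mg/L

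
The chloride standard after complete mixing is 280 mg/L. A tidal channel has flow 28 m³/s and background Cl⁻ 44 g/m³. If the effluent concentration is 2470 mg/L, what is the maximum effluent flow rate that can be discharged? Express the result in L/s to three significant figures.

3020 L/s

Mass balance at complete mixing: C_std·(Q_w + Q_r) = Q_w·C_e + Q_r·C_b.
Rearranging, Q_w = Q_r·(C_std − C_b)/(C_e − C_std) = 28·(280 − 44) / (2470 − 280) = 3.017 m³/s.
= 3017 L/s.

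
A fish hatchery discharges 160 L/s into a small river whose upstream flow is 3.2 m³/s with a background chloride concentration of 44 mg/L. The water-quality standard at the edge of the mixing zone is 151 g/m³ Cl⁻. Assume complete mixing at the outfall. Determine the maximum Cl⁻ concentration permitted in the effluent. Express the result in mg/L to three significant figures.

2290 mg/L

160 L/s = 0.16 m³/s.
Mass balance: 151·3.36 = 0.16·Cₑ + 3.2·44.
Cₑ = (507.4 − 140.8) / 0.16 = 2291 mg/L.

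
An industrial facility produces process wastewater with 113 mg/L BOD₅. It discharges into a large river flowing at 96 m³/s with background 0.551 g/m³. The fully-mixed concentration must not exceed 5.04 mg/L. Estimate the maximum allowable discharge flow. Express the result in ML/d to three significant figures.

Mass balance at complete mixing: C_std·(Q_w + Q_r) = Q_w·C_e + Q_r·C_b.
Rearranging, Q_w = Q_r·(C_std − C_b)/(C_e − C_std) = 96·(5.04 − 0.551) / (113 − 5.04) = 3.992 m³/s.
= 344.9 ML/d.

345 ML/d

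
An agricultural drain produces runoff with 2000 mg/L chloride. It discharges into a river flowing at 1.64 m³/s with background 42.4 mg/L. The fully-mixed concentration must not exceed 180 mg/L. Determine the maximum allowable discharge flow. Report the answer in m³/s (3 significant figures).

Mass balance at complete mixing: C_std·(Q_w + Q_r) = Q_w·C_e + Q_r·C_b.
Rearranging, Q_w = Q_r·(C_std − C_b)/(C_e − C_std) = 1.64·(180 − 42.4) / (2000 − 180) = 0.124 m³/s.

0.124 m³/s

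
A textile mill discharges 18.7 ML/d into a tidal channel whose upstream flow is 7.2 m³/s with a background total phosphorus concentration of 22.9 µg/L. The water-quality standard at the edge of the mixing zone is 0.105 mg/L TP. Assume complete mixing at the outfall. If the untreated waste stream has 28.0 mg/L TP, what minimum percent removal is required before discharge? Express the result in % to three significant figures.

89.9 %

18.7 ML/d = 0.2164 m³/s.
22.9 µg/L = 0.0229 mg/L.
Mass balance: 0.105·7.416 = 0.2164·Cₑ + 7.2·0.0229.
Cₑ = (0.7787 − 0.1649) / 0.2164 = 2.836 mg/L.
Required removal = 1 − 2.836/28.0 = 89.87 %.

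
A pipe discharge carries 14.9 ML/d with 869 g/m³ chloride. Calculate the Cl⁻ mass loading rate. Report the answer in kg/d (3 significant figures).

14.9 ML/d = 0.1725 m³/s.
Mass flux = Q·C = 0.1725 m³/s × 869 g/m³ = 149.9 g/s.
= 149.9 g/s × 86.4 = 1.295e+04 kg/d.

12900 kg/d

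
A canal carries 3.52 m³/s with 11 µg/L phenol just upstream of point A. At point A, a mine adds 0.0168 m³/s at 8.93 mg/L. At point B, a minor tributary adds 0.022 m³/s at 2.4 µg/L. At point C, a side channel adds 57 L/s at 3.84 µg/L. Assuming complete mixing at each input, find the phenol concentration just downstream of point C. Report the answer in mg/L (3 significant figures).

0.0523 mg/L

11 µg/L = 0.011 mg/L.
After input A: C = (3.52·0.011 + 0.0168·8.93) / 3.537 = 0.05337 mg/L.
2.4 µg/L = 0.0024 mg/L.
After input B: C = (3.537·0.05337 + 0.022·0.0024) / 3.559 = 0.05305 mg/L.
57 L/s = 0.057 m³/s.
3.84 µg/L = 0.00384 mg/L.
After input C: C = (3.559·0.05305 + 0.057·0.00384) / 3.616 = 0.05227 mg/L.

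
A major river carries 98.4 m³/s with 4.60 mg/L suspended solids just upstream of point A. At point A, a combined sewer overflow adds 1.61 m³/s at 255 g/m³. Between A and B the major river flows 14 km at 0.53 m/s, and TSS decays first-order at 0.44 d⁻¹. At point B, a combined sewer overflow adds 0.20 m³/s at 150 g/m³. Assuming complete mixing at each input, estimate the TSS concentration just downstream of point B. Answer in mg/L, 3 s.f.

After input A: C = (98.4·4.6 + 1.61·255) / 100 = 8.631 mg/L.
Over the 14 km reach to input B (t = 2.642e+04 s = 0.3057 d), decay gives C = 8.631·exp(−0.44·0.3057) = 7.545 mg/L.
After input B: C = (100·7.545 + 0.2·150) / 100.2 = 7.829 mg/L.

7.83 mg/L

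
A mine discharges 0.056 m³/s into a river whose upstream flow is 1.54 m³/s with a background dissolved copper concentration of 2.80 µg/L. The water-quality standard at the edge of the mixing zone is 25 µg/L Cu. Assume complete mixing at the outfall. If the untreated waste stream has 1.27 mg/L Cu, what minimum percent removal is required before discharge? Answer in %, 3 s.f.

50.0 %

2.80 µg/L = 0.0028 mg/L.
25 µg/L = 0.025 mg/L.
Mass balance: 0.025·1.596 = 0.056·Cₑ + 1.54·0.0028.
Cₑ = (0.0399 − 0.004312) / 0.056 = 0.6355 mg/L.
Required removal = 1 − 0.6355/1.27 = 49.96 %.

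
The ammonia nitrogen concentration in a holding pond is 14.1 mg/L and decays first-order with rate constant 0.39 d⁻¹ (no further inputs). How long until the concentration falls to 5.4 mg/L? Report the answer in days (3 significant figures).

2.46 d

t = ln(C₀/C)/k = ln(14.1/5.4)/0.39 = 0.9598/0.39 = 2.461 d.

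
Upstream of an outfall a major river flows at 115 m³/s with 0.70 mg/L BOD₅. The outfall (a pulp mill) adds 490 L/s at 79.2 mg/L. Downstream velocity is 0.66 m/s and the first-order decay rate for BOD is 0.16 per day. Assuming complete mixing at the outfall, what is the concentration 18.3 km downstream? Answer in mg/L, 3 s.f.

490 L/s = 0.49 m³/s.
After complete mixing, C₀ = (0.49·79.2 + 115·0.7) / 115.5 = 1.033 mg/L.
Travel time t = 1.83e+04 m / 0.66 m/s = 2.773e+04 s = 0.3209 d.
C = 1.033·exp(−0.16·0.3209) = 1.033·0.9499 = 0.9814 mg/L.

0.981 mg/L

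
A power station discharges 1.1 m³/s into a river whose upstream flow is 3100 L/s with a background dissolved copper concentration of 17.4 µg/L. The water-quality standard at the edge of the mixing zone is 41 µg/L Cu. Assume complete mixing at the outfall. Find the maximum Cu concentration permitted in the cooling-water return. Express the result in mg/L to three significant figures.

3100 L/s = 3.1 m³/s.
17.4 µg/L = 0.0174 mg/L.
41 µg/L = 0.041 mg/L.
Mass balance: 0.041·4.2 = 1.1·Cₑ + 3.1·0.0174.
Cₑ = (0.1722 − 0.05394) / 1.1 = 0.1075 mg/L.

0.108 mg/L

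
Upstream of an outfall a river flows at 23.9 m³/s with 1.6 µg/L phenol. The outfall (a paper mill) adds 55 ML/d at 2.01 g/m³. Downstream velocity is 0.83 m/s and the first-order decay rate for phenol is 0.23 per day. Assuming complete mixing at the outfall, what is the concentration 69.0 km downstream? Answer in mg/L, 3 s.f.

55 ML/d = 0.6366 m³/s.
1.6 µg/L = 0.0016 mg/L.
After complete mixing, C₀ = (0.6366·2.01 + 23.9·0.0016) / 24.54 = 0.05371 mg/L.
Travel time t = 6.9e+04 m / 0.83 m/s = 8.313e+04 s = 0.9622 d.
C = 0.05371·exp(−0.23·0.9622) = 0.05371·0.8015 = 0.04304 mg/L.

0.0430 mg/L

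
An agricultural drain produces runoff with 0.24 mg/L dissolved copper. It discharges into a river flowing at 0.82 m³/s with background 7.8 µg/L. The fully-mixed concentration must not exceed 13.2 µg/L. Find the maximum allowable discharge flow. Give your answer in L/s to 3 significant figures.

19.5 L/s

7.8 µg/L = 0.0078 mg/L.
13.2 µg/L = 0.0132 mg/L.
Mass balance at complete mixing: C_std·(Q_w + Q_r) = Q_w·C_e + Q_r·C_b.
Rearranging, Q_w = Q_r·(C_std − C_b)/(C_e − C_std) = 0.82·(0.0132 − 0.0078) / (0.24 − 0.0132) = 0.01952 m³/s.
= 19.52 L/s.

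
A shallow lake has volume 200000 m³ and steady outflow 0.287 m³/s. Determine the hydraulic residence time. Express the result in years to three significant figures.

Q = 0.287 m³/s × 3.156e+07 s/yr = 9.057e+06 m³/yr.
Hydraulic residence time τ = V/Q = 200000/9.057e+06 = 0.02208 yr.

0.0221 yr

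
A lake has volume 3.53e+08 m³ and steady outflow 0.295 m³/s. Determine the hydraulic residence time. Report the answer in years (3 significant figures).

37.9 yr

Q = 0.295 m³/s × 3.156e+07 s/yr = 9.309e+06 m³/yr.
Hydraulic residence time τ = V/Q = 3.53e+08/9.309e+06 = 37.92 yr.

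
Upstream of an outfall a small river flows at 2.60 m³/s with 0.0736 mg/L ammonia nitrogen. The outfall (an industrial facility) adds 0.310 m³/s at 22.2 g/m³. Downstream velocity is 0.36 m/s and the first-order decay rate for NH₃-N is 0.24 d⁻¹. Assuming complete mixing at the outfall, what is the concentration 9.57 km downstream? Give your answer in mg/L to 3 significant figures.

2.26 mg/L

After complete mixing, C₀ = (0.31·22.2 + 2.6·0.0736) / 2.91 = 2.431 mg/L.
Travel time t = 9570 m / 0.36 m/s = 2.658e+04 s = 0.3077 d.
C = 2.431·exp(−0.24·0.3077) = 2.431·0.9288 = 2.258 mg/L.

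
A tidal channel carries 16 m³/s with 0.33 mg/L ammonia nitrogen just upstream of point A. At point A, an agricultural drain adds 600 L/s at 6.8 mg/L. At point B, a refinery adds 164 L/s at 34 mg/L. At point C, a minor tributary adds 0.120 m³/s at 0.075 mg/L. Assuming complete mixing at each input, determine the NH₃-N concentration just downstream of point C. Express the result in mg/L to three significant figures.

600 L/s = 0.6 m³/s.
After input A: C = (16·0.33 + 0.6·6.8) / 16.6 = 0.5639 mg/L.
164 L/s = 0.164 m³/s.
After input B: C = (16.6·0.5639 + 0.164·34) / 16.76 = 0.891 mg/L.
After input C: C = (16.76·0.891 + 0.12·0.075) / 16.88 = 0.8852 mg/L.

0.885 mg/L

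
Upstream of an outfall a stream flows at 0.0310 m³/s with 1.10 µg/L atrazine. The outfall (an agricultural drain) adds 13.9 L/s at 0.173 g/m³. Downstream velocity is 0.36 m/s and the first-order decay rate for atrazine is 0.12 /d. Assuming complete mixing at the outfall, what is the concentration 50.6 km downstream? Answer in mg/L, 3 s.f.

13.9 L/s = 0.0139 m³/s.
1.10 µg/L = 0.0011 mg/L.
After complete mixing, C₀ = (0.0139·0.173 + 0.031·0.0011) / 0.0449 = 0.05432 mg/L.
Travel time t = 5.06e+04 m / 0.36 m/s = 1.406e+05 s = 1.627 d.
C = 0.05432·exp(−0.12·1.627) = 0.05432·0.8227 = 0.04468 mg/L.

0.0447 mg/L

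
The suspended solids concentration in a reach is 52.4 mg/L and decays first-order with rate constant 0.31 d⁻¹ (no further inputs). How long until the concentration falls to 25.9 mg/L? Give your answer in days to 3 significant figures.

t = ln(C₀/C)/k = ln(52.4/25.9)/0.31 = 0.7047/0.31 = 2.273 d.

2.27 d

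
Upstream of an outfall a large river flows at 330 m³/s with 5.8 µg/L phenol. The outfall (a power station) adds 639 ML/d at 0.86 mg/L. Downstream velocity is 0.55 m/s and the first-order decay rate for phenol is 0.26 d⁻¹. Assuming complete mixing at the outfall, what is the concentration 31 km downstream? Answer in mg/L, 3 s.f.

0.0207 mg/L

639 ML/d = 7.396 m³/s.
5.8 µg/L = 0.0058 mg/L.
After complete mixing, C₀ = (7.396·0.86 + 330·0.0058) / 337.4 = 0.02452 mg/L.
Travel time t = 3.1e+04 m / 0.55 m/s = 5.636e+04 s = 0.6524 d.
C = 0.02452·exp(−0.26·0.6524) = 0.02452·0.844 = 0.0207 mg/L.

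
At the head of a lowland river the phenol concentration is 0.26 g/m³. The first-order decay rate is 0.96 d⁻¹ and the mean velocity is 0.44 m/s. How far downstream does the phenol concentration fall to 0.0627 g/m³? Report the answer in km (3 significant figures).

56.3 km

From C = C₀·e^(−kt), t = ln(C₀/C)/k = ln(0.26/0.0627)/0.96 = 1.422/0.96 = 1.482 d.
Distance = v·t = 0.44 m/s × 1.28e+05 s = 5.632e+04 m = 56.32 km.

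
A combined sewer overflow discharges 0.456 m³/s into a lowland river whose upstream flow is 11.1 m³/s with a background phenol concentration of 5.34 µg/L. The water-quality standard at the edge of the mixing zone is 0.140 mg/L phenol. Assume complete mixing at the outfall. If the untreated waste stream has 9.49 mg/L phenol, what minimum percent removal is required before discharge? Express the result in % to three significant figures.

5.34 µg/L = 0.00534 mg/L.
Mass balance: 0.14·11.56 = 0.456·Cₑ + 11.1·0.00534.
Cₑ = (1.618 − 0.05927) / 0.456 = 3.418 mg/L.
Required removal = 1 − 3.418/9.49 = 63.98 %.

64.0 %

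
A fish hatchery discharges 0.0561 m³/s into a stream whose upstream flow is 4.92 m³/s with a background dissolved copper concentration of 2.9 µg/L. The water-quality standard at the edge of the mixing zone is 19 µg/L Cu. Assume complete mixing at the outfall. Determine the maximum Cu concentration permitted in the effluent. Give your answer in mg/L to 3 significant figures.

2.9 µg/L = 0.0029 mg/L.
19 µg/L = 0.019 mg/L.
Mass balance: 0.019·4.976 = 0.0561·Cₑ + 4.92·0.0029.
Cₑ = (0.09455 − 0.01427) / 0.0561 = 1.431 mg/L.

1.43 mg/L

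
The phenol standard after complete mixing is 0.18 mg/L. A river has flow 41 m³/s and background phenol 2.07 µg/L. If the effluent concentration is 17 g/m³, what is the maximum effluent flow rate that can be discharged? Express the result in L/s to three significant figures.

434 L/s

2.07 µg/L = 0.00207 mg/L.
Mass balance at complete mixing: C_std·(Q_w + Q_r) = Q_w·C_e + Q_r·C_b.
Rearranging, Q_w = Q_r·(C_std − C_b)/(C_e − C_std) = 41·(0.18 − 0.00207) / (17 − 0.18) = 0.4337 m³/s.
= 433.7 L/s.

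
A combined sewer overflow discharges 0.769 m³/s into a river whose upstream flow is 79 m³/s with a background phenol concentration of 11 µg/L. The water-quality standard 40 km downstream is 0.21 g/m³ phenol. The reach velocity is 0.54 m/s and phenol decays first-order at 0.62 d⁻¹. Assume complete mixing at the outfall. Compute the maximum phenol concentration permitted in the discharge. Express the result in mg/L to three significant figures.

35.9 mg/L

11 µg/L = 0.011 mg/L.
Travel time to the compliance point: t = 4e+04/0.54 = 7.407e+04 s = 0.8573 d; decay factor exp(−0.62·0.8573) = 0.5877.
So the concentration just after mixing may be at most 0.21/0.5877 = 0.3573 mg/L.
Mass balance: 0.3573·79.77 = 0.769·Cₑ + 79·0.011.
Cₑ = (28.5 − 0.869) / 0.769 = 35.94 mg/L.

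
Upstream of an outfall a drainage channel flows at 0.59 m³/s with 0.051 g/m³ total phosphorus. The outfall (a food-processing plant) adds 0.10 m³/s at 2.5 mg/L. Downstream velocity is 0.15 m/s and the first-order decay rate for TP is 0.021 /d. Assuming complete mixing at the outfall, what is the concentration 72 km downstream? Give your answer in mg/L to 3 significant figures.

0.361 mg/L

After complete mixing, C₀ = (0.1·2.5 + 0.59·0.051) / 0.69 = 0.4059 mg/L.
Travel time t = 7.2e+04 m / 0.15 m/s = 4.8e+05 s = 5.556 d.
C = 0.4059·exp(−0.021·5.556) = 0.4059·0.8899 = 0.3612 mg/L.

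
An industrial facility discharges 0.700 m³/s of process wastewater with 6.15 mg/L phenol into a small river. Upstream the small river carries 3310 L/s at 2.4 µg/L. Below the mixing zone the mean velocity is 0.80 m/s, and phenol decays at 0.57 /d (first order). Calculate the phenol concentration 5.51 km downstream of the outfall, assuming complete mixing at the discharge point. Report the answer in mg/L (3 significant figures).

1.03 mg/L

3310 L/s = 3.31 m³/s.
2.4 µg/L = 0.0024 mg/L.
After complete mixing, C₀ = (0.7·6.15 + 3.31·0.0024) / 4.01 = 1.076 mg/L.
Travel time t = 5510 m / 0.80 m/s = 6888 s = 0.07972 d.
C = 1.076·exp(−0.57·0.07972) = 1.076·0.9556 = 1.028 mg/L.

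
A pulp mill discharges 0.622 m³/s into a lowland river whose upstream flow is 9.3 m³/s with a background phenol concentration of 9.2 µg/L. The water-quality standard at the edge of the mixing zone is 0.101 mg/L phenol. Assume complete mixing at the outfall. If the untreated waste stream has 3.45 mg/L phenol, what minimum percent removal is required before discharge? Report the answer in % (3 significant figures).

9.2 µg/L = 0.0092 mg/L.
Mass balance: 0.101·9.922 = 0.622·Cₑ + 9.3·0.0092.
Cₑ = (1.002 − 0.08556) / 0.622 = 1.474 mg/L.
Required removal = 1 − 1.474/3.45 = 57.29 %.

57.3 %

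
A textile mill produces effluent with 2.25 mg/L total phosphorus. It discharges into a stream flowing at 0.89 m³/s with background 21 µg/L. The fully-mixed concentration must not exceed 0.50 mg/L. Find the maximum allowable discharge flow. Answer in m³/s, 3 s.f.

21 µg/L = 0.021 mg/L.
Mass balance at complete mixing: C_std·(Q_w + Q_r) = Q_w·C_e + Q_r·C_b.
Rearranging, Q_w = Q_r·(C_std − C_b)/(C_e − C_std) = 0.89·(0.5 − 0.021) / (2.25 − 0.5) = 0.2436 m³/s.

0.244 m³/s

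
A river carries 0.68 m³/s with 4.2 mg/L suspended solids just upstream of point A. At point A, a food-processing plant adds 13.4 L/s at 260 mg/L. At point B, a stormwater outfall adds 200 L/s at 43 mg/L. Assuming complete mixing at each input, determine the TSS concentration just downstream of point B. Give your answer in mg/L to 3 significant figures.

13.4 L/s = 0.0134 m³/s.
After input A: C = (0.68·4.2 + 0.0134·260) / 0.6934 = 9.143 mg/L.
200 L/s = 0.2 m³/s.
After input B: C = (0.6934·9.143 + 0.2·43) / 0.8934 = 16.72 mg/L.

16.7 mg/L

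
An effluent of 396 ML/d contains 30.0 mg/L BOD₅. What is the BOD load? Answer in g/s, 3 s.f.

138 g/s

396 ML/d = 4.583 m³/s.
Mass flux = Q·C = 4.583 m³/s × 30 g/m³ = 137.5 g/s.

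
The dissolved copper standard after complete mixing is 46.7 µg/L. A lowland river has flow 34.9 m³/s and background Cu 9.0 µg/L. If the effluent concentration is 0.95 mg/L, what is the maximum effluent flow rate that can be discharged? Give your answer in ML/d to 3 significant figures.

126 ML/d

9.0 µg/L = 0.009 mg/L.
46.7 µg/L = 0.0467 mg/L.
Mass balance at complete mixing: C_std·(Q_w + Q_r) = Q_w·C_e + Q_r·C_b.
Rearranging, Q_w = Q_r·(C_std − C_b)/(C_e − C_std) = 34.9·(0.0467 − 0.009) / (0.95 − 0.0467) = 1.457 m³/s.
= 125.8 ML/d.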